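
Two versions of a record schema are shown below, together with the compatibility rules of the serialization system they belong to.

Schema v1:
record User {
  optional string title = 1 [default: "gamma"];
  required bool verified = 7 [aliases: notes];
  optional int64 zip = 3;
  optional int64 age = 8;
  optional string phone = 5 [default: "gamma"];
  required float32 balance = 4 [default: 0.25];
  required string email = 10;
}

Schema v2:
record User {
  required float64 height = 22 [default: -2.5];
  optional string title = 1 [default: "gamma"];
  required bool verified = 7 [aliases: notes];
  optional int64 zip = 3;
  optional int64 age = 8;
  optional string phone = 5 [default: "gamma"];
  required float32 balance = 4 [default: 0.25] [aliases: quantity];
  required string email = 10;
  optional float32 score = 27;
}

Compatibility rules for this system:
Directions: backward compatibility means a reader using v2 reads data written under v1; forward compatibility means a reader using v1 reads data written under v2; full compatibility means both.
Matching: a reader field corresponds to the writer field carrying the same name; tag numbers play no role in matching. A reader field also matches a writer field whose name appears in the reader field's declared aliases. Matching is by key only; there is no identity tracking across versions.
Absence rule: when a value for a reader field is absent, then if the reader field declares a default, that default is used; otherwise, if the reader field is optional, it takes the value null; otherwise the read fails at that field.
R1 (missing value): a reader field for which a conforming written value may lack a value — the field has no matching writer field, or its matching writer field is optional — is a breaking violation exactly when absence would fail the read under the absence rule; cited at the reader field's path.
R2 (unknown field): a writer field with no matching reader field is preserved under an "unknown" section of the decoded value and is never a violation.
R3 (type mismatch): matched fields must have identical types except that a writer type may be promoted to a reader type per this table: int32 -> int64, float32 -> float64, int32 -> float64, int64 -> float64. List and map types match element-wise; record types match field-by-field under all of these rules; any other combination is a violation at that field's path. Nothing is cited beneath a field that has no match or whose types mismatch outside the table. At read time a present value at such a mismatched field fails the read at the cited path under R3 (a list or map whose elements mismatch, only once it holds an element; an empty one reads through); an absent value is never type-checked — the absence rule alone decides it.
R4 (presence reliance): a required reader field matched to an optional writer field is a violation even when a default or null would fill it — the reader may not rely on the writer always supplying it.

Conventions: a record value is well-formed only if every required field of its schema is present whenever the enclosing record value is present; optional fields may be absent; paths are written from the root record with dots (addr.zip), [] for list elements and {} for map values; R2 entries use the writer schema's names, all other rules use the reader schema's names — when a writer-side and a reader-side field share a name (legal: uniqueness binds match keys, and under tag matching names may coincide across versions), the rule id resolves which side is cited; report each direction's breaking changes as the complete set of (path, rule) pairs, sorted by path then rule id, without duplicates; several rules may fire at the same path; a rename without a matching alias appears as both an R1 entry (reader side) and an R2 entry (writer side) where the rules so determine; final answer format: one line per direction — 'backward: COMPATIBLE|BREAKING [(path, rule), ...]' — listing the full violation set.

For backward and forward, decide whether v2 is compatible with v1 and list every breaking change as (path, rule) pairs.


in User below, arrows point writer -> reader
backward for User (reader v2, writer v1):
  height has no writer counterpart
  title <- title (string -> string, writer optional)
  verified <- verified (bool -> bool, writer required)
  zip <- zip (int64 -> int64, writer optional)
  age <- age (int64 -> int64, writer optional)
  phone <- phone (string -> string, writer optional)
  balance <- balance (float32 -> float32, writer required)
  email <- email (string -> string, writer required)
  score has no writer counterpart
  => backward verdict for User: COMPATIBLE, no violations
forward for User (reader v1, writer v2):
  title <- title (string -> string, writer optional)
  verified <- verified (bool -> bool, writer required)
  zip <- zip (int64 -> int64, writer optional)
  age <- age (int64 -> int64, writer optional)
  phone <- phone (string -> string, writer optional)
  balance <- balance (float32 -> float32, writer required)
  email <- email (string -> string, writer required)
  writer field height has no reader counterpart
  writer field score has no reader counterpart
  => forward verdict for User: COMPATIBLE, no violations

backward: COMPATIBLE []; forward: COMPATIBLE []


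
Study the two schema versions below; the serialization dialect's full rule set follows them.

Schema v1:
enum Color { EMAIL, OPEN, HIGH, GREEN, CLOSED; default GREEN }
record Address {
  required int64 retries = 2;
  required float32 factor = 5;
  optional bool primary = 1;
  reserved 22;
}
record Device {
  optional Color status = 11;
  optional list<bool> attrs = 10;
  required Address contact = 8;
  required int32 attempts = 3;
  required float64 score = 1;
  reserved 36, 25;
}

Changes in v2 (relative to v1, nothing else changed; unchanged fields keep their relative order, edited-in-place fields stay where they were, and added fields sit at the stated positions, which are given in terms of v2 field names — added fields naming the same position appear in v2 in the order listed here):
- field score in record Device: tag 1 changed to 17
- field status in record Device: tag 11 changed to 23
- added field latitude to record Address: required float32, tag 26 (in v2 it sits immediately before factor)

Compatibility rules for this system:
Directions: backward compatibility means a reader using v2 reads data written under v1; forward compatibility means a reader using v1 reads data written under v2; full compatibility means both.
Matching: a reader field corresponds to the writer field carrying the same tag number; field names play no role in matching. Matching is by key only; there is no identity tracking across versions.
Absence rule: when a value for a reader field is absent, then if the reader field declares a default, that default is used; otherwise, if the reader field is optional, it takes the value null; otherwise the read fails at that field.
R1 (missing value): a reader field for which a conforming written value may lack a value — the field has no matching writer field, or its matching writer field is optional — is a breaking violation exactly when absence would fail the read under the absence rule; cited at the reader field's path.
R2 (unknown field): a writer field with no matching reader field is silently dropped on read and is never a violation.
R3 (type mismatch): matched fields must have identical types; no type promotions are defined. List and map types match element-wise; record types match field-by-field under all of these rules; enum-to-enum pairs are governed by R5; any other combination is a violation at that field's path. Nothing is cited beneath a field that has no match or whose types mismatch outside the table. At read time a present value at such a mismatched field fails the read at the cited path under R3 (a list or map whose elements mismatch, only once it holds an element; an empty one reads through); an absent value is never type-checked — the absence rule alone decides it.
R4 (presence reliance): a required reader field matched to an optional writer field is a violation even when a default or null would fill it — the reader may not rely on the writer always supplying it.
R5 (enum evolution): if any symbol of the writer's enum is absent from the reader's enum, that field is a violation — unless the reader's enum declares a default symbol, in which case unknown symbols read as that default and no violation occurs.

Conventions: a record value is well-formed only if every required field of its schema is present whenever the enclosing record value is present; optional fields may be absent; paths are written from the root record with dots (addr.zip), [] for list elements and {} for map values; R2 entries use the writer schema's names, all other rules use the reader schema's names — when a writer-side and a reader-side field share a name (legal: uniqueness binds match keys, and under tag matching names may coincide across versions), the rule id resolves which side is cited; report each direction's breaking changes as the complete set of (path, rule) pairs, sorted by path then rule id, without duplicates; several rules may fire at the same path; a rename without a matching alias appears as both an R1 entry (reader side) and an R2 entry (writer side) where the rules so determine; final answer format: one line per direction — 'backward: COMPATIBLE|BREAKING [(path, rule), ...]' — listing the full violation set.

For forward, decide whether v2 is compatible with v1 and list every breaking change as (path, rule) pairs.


forward: BREAKING [(score, R1)]

each type pair in Device: writer, then reader
forward pass over Device, reader schema v1, writer schema v2:
  status: no writer match
  attrs: paired with writer attrs (list<bool> -> list<bool>; writer optional)
  contact: paired with writer contact (Address -> Address; writer required)
  attempts: paired with writer attempts (int32 -> int32; writer required)
  score: no writer match
  writer field status has no reader counterpart
  writer field score has no reader counterpart
  contact.retries: paired with writer contact.retries (int64 -> int64; writer required)
  contact.factor: paired with writer contact.factor (float32 -> float32; writer required)
  contact.primary: paired with writer contact.primary (bool -> bool; writer optional)
  writer field contact.latitude has no reader counterpart
  breaking: (score, R1)
  => 1 violation(s): forward is BREAKING for Device
the rest of the Device diff is inert for this question:
  field status in record Device: tag 11 changed to 23 -> fires no rule on Device, leaving the asked answer as it is
  added field latitude to record Address: required float32, tag 26 (in v2 it sits immediately before factor) -> its effect on Device is confined to the backward direction, not asked


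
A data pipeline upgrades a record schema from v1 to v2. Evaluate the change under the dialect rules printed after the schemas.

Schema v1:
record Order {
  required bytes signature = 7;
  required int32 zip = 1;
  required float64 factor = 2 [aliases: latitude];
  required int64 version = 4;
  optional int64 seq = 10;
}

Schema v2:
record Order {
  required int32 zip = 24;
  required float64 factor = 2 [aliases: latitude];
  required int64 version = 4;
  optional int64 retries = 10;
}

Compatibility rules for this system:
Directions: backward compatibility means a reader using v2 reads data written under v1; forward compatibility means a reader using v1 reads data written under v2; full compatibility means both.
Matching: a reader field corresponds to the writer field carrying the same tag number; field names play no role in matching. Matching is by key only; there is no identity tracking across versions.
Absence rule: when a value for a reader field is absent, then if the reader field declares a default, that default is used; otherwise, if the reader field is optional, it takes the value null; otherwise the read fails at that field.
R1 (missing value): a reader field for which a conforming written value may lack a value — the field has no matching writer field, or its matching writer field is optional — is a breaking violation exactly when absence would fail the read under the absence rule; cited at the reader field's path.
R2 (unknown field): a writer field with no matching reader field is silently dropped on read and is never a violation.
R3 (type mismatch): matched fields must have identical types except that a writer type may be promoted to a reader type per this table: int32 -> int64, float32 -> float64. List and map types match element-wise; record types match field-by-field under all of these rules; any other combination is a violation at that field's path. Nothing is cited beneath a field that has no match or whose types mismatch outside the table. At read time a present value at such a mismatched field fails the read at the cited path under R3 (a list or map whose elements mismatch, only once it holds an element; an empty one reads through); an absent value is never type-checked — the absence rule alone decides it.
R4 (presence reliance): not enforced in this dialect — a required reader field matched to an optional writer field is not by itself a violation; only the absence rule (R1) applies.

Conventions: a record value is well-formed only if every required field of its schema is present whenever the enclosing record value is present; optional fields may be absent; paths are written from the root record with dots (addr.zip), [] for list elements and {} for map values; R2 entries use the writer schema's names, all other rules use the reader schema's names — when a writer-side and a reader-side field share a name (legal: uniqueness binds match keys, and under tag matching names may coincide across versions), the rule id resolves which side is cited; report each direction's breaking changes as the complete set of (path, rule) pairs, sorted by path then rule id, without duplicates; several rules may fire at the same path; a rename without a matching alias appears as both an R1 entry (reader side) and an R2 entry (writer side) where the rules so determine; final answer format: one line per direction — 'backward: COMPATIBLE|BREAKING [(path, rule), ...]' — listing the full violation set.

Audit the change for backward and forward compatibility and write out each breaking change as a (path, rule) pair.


backward: BREAKING [(zip, R1)]; forward: BREAKING [(signature, R1), (zip, R1)]

the writer's type comes first in each Order pair
backward pass over Order, reader schema v2, writer schema v1:
  no writer field matches reader zip
  float64 -> float64, writer required: factor aligns to factor
  int64 -> int64, writer required: version aligns to version
  int64 -> int64, writer optional: retries aligns to seq
  signature (writer side), unknown to reader
  zip (writer side), unknown to reader
  violation R1 at zip
  => backward: BREAKING (1)
forward pass over Order, reader schema v1, writer schema v2:
  no writer field matches reader signature
  no writer field matches reader zip
  float64 -> float64, writer required: factor aligns to factor
  int64 -> int64, writer required: version aligns to version
  int64 -> int64, writer optional: seq aligns to retries
  zip (writer side), unknown to reader
  violation R1 at signature
  violation R1 at zip
  => forward: BREAKING (2)


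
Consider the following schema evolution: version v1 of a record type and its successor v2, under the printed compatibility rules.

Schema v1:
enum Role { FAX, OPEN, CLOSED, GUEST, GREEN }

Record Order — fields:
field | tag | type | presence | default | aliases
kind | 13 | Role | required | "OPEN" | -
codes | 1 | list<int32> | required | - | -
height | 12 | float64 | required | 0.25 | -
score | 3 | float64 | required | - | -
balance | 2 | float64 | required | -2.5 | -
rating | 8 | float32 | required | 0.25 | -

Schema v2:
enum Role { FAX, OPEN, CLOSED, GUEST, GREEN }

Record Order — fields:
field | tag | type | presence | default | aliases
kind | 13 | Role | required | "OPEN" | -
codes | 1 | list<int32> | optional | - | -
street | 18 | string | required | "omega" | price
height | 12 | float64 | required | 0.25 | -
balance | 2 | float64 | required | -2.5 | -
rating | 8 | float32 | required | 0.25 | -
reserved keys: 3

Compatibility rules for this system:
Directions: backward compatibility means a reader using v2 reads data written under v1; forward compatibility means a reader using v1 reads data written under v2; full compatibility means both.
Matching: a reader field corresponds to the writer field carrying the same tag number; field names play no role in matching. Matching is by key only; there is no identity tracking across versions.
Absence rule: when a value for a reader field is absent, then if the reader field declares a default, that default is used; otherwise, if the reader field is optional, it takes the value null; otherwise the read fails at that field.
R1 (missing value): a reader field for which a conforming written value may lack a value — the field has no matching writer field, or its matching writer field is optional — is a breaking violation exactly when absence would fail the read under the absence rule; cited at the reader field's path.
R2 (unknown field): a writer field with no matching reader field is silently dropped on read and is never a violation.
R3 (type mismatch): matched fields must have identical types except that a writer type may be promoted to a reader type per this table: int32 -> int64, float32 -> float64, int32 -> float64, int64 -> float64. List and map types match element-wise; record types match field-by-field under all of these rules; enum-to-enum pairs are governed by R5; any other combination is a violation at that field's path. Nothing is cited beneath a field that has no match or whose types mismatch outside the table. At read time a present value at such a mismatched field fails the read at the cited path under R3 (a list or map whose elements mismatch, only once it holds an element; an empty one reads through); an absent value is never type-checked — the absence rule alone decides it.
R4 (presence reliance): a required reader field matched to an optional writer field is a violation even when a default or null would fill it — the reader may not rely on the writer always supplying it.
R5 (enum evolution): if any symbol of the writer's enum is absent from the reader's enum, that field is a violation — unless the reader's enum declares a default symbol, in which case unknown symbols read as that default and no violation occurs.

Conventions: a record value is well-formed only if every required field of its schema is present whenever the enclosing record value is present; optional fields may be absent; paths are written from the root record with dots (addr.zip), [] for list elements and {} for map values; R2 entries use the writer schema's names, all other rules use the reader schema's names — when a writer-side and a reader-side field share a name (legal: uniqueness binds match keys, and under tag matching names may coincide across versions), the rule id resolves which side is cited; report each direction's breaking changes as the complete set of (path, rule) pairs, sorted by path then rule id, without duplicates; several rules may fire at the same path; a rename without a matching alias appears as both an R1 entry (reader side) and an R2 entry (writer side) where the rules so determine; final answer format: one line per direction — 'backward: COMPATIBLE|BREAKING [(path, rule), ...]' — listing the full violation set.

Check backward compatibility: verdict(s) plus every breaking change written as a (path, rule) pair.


backward: COMPATIBLE []

in Order below, arrows point writer -> reader
checking backward for Order: reader v2 against writer v1:
  kind: paired with writer kind (Role -> Role; writer required)
  codes: paired with writer codes (list<int32> -> list<int32>; writer required)
  street has no writer counterpart
  height: paired with writer height (float64 -> float64; writer required)
  balance: paired with writer balance (float64 -> float64; writer required)
  rating: paired with writer rating (float32 -> float32; writer required)
  writer score: unknown to reader
  nothing fires on Order: backward is COMPATIBLE
diffs on Order not affecting the asked answer:
  field codes in record Order: required changed to optional -> matters only for Order's forward compatibility — outside the asked direction
  added field street to record Order: required string, tag 18, default "omega" (in v2 it sits immediately before height) -> no rule fires on it in Order's dialect; the asked verdict holds
  removed field score from record Order (its key 3 joins the reserved list) -> matters only for Order's forward compatibility — outside the asked direction


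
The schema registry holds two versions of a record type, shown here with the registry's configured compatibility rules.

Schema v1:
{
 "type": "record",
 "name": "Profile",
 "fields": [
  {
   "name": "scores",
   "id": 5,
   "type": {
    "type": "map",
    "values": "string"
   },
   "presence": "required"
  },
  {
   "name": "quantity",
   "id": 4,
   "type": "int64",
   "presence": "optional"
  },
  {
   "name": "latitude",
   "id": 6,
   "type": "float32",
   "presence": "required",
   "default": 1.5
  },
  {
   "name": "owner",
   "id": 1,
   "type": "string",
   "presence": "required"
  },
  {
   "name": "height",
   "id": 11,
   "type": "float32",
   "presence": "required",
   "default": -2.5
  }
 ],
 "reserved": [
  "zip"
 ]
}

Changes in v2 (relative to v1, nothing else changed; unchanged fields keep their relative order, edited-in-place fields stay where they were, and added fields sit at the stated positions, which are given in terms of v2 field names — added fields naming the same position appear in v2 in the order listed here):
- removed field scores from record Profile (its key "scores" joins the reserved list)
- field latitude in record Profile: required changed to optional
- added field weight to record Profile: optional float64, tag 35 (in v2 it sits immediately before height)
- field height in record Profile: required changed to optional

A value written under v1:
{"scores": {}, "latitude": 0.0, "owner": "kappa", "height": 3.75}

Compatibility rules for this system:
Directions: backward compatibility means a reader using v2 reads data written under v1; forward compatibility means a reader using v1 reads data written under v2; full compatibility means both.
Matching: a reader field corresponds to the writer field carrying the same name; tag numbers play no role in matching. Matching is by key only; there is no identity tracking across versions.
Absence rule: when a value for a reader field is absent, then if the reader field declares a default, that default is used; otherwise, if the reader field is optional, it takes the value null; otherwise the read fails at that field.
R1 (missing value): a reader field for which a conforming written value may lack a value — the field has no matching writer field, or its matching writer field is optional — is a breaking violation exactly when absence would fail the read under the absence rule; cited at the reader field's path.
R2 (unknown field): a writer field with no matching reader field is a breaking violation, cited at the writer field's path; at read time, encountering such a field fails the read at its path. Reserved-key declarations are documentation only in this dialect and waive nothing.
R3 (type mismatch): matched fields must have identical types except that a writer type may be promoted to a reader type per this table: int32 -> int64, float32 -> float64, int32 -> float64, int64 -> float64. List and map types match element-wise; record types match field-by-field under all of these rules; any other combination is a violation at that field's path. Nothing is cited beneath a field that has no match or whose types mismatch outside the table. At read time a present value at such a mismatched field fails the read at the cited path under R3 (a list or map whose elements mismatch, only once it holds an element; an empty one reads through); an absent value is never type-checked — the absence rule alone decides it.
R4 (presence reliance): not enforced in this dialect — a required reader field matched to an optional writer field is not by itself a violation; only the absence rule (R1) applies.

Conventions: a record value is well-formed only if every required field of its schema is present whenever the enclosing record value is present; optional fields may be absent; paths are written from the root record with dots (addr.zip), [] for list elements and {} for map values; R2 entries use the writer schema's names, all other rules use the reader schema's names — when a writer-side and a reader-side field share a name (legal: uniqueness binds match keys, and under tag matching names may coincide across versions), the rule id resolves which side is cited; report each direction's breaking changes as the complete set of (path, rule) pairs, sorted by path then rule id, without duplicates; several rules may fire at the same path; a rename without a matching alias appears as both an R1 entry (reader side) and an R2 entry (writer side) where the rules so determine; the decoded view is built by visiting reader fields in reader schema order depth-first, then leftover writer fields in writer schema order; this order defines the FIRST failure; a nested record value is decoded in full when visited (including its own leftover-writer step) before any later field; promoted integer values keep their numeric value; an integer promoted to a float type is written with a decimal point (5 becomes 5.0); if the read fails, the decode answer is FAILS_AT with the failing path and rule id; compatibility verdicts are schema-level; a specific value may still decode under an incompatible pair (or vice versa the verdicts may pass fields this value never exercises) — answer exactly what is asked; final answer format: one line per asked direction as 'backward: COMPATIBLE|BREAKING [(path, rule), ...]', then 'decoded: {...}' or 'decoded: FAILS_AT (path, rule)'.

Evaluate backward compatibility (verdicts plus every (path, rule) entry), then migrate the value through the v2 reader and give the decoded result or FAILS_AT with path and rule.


arrows below run writer -> reader for Profile
backward for Profile (reader v2, writer v1):
  int64 -> int64, writer optional: quantity aligns to quantity
  float32 -> float32, writer required: latitude aligns to latitude
  string -> string, writer required: owner aligns to owner
  weight: no writer-side match
  float32 -> float32, writer required: height aligns to height
  writer scores: unknown to reader
  breaking: (scores, R2)
  backward on Profile therefore BREAKING (1)
decode walk for Profile under reader schema v2:
  quantity := null (absent, optional -> null)
  latitude := 0.0
  owner := "kappa"
  weight := null (absent, optional -> null)
  height := 3.75
  read fails at scores under R2 (unknown field)
  => FAILS_AT (scores, R2)
diffs on Profile not affecting the asked answer:
  field latitude in record Profile: required changed to optional -> no rule fires on it in Profile's dialect; the asked verdict holds
  added field weight to record Profile: optional float64, tag 35 (in v2 it sits immediately before height) -> affects forward compatibility only, which is not asked
  field height in record Profile: required changed to optional -> no rule fires on it in Profile's dialect; the asked verdict holds

backward: BREAKING [(scores, R2)]; decoded: FAILS_AT (scores, R2)


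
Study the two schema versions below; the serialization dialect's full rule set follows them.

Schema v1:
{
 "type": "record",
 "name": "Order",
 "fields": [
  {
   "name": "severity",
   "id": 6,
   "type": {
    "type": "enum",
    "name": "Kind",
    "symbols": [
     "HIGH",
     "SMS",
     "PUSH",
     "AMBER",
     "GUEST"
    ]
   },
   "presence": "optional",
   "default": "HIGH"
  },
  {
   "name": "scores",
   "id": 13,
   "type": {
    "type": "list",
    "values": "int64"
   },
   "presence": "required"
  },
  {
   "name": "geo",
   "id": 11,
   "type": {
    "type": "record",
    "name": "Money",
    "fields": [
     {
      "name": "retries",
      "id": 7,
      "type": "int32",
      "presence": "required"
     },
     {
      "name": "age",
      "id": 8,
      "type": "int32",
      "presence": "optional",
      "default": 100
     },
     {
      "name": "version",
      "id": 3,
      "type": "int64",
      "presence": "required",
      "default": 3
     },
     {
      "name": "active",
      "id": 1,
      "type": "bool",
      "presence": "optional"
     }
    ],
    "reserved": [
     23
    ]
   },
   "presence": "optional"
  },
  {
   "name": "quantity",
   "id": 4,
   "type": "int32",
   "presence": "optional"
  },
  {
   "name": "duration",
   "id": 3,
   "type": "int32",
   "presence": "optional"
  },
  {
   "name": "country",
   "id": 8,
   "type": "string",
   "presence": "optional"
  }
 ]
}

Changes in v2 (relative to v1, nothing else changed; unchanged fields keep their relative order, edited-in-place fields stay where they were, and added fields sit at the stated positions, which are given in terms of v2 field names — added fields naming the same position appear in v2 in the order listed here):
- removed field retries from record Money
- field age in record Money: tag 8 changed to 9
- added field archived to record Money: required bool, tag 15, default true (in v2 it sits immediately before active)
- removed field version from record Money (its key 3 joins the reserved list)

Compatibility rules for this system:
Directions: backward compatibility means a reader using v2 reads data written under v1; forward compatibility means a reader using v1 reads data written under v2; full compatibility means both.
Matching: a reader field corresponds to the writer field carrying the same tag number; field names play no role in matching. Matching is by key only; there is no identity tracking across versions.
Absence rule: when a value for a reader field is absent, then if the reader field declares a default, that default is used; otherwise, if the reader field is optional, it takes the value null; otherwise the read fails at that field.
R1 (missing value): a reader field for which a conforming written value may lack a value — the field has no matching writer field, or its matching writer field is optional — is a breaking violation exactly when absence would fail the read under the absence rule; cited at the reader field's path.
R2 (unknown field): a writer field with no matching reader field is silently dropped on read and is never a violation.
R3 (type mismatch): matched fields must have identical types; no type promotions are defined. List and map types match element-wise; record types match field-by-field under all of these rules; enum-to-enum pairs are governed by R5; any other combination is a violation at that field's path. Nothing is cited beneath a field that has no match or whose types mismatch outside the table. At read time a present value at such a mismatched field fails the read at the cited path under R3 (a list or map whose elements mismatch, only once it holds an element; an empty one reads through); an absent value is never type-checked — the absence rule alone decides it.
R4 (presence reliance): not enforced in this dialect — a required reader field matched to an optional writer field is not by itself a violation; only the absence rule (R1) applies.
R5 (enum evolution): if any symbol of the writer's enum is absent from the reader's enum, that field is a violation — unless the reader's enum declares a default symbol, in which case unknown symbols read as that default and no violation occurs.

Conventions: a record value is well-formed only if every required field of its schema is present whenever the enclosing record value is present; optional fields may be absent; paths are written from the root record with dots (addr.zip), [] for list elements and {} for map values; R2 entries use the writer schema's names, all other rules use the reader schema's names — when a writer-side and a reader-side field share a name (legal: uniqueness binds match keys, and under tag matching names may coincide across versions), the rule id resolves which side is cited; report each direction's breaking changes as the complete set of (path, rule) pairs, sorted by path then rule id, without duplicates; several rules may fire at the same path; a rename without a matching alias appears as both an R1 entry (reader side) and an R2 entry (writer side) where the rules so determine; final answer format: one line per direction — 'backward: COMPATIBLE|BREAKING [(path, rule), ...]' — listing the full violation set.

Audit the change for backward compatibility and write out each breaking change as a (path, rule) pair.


backward: COMPATIBLE []

in Order below, arrows point writer -> reader
backward analysis of Order with v2 as reader and v1 as writer:
  severity <- severity (Kind -> Kind, writer optional)
  scores <- scores (list<int64> -> list<int64>, writer required)
  geo <- geo (Money -> Money, writer optional)
  quantity <- quantity (int32 -> int32, writer optional)
  duration <- duration (int32 -> int32, writer optional)
  country <- country (string -> string, writer optional)
  geo.age: no writer match
  geo.archived: no writer match
  geo.active <- geo.active (bool -> bool, writer optional)
  geo.retries (writer side), unknown to reader
  geo.age (writer side), unknown to reader
  geo.version (writer side), unknown to reader
  => backward: COMPATIBLE
ruling out the remaining Order differences:
  removed field retries from record Money -> affects forward compatibility only, which is not asked
  field age in record Money: tag 8 changed to 9 -> inert for the asked Order verdict: nothing fires
  added field archived to record Money: required bool, tag 15, default true (in v2 it sits immediately before active) -> inert for the asked Order verdict: nothing fires
  removed field version from record Money (its key 3 joins the reserved list) -> inert for the asked Order verdict: nothing fires


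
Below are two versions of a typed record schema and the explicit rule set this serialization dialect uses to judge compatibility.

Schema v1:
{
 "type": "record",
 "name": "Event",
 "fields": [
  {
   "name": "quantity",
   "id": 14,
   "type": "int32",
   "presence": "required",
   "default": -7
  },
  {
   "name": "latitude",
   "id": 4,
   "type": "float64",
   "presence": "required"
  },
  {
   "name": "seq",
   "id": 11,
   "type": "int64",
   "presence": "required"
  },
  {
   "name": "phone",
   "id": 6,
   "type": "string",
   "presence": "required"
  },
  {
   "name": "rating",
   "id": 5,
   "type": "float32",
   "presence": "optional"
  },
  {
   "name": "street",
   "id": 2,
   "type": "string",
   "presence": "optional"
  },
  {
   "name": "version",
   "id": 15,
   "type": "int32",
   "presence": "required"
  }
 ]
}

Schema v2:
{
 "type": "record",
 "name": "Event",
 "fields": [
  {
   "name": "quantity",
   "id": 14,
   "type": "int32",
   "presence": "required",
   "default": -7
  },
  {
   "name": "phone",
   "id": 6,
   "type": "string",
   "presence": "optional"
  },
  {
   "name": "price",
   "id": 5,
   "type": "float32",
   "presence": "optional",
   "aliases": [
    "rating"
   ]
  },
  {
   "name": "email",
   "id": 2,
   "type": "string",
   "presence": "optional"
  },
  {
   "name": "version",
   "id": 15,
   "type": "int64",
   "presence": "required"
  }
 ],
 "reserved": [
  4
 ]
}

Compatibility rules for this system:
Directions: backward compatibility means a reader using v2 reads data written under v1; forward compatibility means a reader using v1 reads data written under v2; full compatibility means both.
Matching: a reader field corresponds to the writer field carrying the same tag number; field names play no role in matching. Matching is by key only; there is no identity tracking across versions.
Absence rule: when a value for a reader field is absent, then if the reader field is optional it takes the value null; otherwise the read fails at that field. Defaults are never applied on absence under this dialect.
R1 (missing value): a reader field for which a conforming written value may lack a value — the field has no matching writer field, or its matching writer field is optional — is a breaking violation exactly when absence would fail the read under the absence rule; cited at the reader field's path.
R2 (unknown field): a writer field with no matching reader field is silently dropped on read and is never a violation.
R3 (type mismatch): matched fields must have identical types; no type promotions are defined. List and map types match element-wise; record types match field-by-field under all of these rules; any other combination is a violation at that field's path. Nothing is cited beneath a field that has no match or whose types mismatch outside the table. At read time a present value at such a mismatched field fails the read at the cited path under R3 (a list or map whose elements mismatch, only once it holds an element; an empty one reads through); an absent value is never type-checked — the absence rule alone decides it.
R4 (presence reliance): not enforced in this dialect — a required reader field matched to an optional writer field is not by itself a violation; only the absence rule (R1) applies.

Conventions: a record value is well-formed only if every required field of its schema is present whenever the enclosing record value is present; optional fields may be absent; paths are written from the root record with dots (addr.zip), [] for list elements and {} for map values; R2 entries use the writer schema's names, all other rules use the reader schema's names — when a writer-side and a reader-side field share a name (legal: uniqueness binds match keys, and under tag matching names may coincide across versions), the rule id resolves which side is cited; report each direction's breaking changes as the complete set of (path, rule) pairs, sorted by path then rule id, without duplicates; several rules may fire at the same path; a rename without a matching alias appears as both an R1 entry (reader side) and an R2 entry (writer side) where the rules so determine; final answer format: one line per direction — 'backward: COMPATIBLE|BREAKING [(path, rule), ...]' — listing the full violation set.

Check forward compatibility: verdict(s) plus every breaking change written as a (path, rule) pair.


forward: BREAKING [(latitude, R1), (phone, R1), (seq, R1), (version, R3)]

the writer's type comes first in each Event pair
checking forward for Event: reader v1 against writer v2:
  quantity: int32 -> int32, writer required; from quantity
  latitude has no writer counterpart
  seq has no writer counterpart
  phone: string -> string, writer optional; from phone
  rating: float32 -> float32, writer optional; from price
  street: string -> string, writer optional; from email
  version: int64 -> int32, writer required; from version
  breaking: (latitude, R1)
  breaking: (phone, R1)
  breaking: (seq, R1)
  breaking: (version, R3)
  => forward: BREAKING (4)
diffs on Event not affecting the asked answer:
  renamed field rating to price in record Event (alias rating declared on the renamed field) -> triggers nothing under Event's printed rules — same verdict
  renamed field street to email in record Event -> triggers nothing under Event's printed rules — same verdict


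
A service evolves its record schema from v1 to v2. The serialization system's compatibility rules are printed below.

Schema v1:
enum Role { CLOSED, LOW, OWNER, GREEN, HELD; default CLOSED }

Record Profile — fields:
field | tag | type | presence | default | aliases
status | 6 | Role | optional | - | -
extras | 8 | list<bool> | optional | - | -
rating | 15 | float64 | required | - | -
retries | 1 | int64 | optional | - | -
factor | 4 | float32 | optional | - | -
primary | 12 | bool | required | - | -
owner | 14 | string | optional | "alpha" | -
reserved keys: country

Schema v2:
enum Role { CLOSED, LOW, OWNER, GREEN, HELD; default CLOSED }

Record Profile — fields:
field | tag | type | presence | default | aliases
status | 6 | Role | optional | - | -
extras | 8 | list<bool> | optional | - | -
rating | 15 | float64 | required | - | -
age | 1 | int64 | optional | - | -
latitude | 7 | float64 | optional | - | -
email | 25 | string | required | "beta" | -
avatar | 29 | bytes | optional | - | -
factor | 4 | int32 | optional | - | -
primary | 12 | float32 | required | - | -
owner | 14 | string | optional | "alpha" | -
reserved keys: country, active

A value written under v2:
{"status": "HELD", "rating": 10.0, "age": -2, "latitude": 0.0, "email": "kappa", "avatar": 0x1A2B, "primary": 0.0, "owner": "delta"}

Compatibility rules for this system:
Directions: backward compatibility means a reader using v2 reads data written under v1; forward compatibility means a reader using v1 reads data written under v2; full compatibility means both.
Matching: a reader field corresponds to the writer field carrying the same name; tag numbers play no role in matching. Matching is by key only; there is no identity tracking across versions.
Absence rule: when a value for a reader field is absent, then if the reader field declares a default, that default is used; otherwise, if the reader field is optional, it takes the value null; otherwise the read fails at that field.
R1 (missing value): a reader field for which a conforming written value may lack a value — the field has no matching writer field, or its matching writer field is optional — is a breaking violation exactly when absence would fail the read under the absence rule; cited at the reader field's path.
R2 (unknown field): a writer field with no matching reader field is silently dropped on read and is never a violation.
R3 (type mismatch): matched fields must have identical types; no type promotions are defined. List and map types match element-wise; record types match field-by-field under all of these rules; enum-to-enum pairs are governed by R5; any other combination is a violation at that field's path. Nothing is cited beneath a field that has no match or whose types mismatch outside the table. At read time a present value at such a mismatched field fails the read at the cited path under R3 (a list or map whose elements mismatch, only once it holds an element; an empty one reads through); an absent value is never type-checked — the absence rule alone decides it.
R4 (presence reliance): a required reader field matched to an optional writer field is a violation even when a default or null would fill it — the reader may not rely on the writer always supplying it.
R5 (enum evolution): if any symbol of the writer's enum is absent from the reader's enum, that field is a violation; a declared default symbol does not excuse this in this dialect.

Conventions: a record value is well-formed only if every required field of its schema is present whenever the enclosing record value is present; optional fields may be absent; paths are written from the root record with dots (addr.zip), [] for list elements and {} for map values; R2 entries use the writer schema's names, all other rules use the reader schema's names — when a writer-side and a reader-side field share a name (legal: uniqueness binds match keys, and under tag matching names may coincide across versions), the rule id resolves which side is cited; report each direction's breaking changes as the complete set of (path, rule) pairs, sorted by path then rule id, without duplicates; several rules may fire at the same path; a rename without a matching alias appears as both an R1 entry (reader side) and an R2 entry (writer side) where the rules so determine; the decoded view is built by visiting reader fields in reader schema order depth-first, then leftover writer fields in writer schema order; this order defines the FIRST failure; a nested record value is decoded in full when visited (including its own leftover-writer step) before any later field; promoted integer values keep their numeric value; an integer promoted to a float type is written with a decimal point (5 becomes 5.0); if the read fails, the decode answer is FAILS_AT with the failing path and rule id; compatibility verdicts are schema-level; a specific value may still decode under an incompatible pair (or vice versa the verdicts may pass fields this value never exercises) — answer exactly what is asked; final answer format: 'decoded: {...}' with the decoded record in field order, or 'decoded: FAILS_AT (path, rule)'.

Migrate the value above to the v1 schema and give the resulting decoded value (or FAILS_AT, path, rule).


decoded: FAILS_AT (primary, R3)

each type pair in Profile: writer, then reader
decode walk for Profile under reader schema v1:
  status := "HELD"
  extras := null (absent, optional -> null)
  rating := 10.0
  retries := null (absent, optional -> null)
  factor := null (absent, optional -> null)
  read fails at primary under R3
  => FAILS_AT (primary, R3)
ruling out the remaining Profile differences:
  added field avatar to record Profile: optional bytes, tag 29 (in v2 it sits immediately before factor) -> fires no rule on Profile under this dialect and leaves the result unchanged
  added field latitude to record Profile: optional float64, tag 7 (in v2 it sits immediately before factor) -> fires no rule on Profile under this dialect and leaves the result unchanged
  added field email to record Profile: required string, tag 25, default "beta" (in v2 it sits immediately before factor) -> fires no rule on Profile under this dialect and leaves the result unchanged
  field factor in record Profile: type float32 changed to int32 -> a verdict-level change on Profile — the shown value reads the same
  renamed field retries to age in record Profile -> fires no rule on Profile under this dialect and leaves the result unchanged
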